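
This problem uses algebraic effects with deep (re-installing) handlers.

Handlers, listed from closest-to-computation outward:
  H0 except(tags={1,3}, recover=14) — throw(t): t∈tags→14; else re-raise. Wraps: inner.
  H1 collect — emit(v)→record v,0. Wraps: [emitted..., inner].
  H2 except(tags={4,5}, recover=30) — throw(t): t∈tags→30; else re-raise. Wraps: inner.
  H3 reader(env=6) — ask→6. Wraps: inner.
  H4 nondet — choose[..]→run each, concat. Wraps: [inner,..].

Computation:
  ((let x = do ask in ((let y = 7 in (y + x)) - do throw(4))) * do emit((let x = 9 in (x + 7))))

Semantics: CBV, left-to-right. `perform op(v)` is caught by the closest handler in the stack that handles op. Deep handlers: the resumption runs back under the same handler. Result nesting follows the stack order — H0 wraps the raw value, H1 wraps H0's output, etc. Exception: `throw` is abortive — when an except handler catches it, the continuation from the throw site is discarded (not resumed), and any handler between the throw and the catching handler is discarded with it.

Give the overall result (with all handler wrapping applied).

Step-by-step:
ask @ H3 ⇒ 6
throw(4) @ H0 re-raised
throw(4) @ H2 caught ⇒ 30
H3 returns 30
H4 returns [30]
= [30]

Answer: [30]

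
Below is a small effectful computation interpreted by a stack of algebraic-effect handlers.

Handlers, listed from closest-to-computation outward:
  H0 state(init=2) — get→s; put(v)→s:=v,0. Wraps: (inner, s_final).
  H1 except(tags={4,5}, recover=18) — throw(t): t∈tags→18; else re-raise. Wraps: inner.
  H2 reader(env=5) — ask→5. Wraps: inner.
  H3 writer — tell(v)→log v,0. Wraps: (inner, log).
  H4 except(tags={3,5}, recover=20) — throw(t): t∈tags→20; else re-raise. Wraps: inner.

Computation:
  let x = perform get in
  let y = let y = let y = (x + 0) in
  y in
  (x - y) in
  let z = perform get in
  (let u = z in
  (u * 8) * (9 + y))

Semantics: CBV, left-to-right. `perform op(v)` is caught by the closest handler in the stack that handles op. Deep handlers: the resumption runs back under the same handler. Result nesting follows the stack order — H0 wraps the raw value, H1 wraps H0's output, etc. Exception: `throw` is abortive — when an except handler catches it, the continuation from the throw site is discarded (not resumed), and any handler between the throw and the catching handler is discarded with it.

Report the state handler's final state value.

Answer: 2

Working:
get @ H0 ⇒ 2
get @ H0 ⇒ 2
H0 returns (144, 2)
H1 returns (144, 2)
H2 returns (144, 2)
H3 returns ((144, 2), ())
H4 returns ((144, 2), ())
= ((144, 2), ())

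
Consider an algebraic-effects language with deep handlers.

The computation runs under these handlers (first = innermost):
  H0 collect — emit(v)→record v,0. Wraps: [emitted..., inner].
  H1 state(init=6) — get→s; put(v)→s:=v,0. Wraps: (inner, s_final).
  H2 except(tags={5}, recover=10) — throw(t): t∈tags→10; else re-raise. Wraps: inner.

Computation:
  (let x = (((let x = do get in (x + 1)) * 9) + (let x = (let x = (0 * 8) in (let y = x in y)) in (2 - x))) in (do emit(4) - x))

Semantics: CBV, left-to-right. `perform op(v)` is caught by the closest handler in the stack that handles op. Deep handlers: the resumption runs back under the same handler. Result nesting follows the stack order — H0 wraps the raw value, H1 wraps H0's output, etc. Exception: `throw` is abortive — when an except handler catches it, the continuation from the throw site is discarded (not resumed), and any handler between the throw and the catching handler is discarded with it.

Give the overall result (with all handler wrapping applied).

Answer: ([4, -65], 6)

Working:
get @ H1 ⇒ 6
emit(4) @ H0 ⇒ out+=4
H0 returns [4, -65]
H1 returns ([4, -65], 6)
H2 returns ([4, -65], 6)
= ([4, -65], 6)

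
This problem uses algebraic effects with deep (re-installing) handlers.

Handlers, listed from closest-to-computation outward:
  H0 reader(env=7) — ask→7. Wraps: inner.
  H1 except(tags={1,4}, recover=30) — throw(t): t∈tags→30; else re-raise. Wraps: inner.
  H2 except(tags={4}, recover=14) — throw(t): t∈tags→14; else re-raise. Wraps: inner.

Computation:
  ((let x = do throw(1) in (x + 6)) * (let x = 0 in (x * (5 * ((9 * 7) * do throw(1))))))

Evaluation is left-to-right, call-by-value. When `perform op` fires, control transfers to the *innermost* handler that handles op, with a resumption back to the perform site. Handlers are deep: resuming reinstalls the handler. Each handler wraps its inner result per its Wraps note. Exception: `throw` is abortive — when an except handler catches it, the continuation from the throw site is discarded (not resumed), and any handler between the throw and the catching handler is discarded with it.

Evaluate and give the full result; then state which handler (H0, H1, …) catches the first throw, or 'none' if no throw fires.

Answer: 30 ; first throw caught by: H1

Step-by-step:
throw(1) @ H1 caught ⇒ 30
H2 returns 30
= 30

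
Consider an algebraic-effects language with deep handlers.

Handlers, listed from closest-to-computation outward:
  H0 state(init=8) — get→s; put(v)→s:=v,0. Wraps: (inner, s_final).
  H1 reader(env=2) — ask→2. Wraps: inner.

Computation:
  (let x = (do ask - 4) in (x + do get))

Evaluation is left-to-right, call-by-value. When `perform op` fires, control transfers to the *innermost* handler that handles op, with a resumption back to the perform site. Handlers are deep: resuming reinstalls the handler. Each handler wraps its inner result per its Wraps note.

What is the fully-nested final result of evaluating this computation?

Answer: (6, 8)

Working:
ask @ H1 ⇒ 2
get @ H0 ⇒ 8
H0 returns (6, 8)
H1 returns (6, 8)
= (6, 8)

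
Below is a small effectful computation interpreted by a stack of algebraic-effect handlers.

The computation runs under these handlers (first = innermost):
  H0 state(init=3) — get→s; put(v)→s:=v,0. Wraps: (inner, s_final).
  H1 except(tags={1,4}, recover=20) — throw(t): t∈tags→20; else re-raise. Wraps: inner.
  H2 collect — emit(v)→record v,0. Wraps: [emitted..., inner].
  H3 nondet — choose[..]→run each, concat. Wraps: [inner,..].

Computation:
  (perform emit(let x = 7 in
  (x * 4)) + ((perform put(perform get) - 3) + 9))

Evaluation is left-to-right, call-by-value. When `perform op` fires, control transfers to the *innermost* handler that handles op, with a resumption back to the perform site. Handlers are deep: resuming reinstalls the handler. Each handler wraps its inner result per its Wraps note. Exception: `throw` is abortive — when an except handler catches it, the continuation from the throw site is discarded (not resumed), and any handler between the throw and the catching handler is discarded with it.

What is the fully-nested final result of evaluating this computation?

Evaluation trace:
emit(28) @ H2 ⇒ out+=28
get @ H0 ⇒ 3
put(3) @ H0 ⇒ s:=3
H0 returns (6, 3)
H1 returns (6, 3)
H2 returns [28, (6, 3)]
H3 returns [[28, (6, 3)]]
= [[28, (6, 3)]]

Answer: [[28, (6, 3)]]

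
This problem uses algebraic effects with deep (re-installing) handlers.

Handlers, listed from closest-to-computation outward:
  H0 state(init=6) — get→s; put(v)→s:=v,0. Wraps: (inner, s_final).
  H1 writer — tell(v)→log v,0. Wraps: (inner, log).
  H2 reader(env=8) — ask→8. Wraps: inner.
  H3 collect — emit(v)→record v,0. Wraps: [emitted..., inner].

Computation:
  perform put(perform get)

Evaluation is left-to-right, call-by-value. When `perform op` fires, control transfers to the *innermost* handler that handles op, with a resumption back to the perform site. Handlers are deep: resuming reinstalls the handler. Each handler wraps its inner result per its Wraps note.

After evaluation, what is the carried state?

Answer: 6

Step-by-step:
get @ H0 ⇒ 6
put(6) @ H0 ⇒ s:=6
H0 returns (0, 6)
H1 returns ((0, 6), ())
H2 returns ((0, 6), ())
H3 returns [((0, 6), ())]
= [((0, 6), ())]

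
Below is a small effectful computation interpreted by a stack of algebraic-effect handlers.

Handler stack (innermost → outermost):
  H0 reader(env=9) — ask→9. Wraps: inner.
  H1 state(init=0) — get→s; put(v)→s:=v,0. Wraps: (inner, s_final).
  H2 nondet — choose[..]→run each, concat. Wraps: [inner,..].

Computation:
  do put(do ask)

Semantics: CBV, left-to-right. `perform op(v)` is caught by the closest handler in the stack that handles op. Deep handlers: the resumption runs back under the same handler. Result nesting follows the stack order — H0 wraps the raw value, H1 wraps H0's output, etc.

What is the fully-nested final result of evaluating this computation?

Evaluation trace:
ask @ H0 ⇒ 9
put(9) @ H1 ⇒ s:=9
H0 returns 0
H1 returns (0, 9)
H2 returns [(0, 9)]
= [(0, 9)]

Answer: [(0, 9)]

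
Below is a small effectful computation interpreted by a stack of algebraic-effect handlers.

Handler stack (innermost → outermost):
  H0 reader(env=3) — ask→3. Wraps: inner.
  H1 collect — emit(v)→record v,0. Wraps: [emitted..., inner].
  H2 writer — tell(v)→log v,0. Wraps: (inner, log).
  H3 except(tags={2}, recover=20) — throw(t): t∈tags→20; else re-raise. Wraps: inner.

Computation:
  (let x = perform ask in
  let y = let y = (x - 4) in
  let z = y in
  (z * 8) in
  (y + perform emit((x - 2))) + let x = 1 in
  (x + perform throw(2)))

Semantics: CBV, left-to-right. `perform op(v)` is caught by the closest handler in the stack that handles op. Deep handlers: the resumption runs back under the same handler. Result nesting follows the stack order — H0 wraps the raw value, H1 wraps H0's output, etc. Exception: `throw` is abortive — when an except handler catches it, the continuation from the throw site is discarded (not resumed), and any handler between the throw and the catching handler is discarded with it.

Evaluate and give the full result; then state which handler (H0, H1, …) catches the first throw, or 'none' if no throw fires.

Working:
ask @ H0 ⇒ 3
emit(1) @ H1 ⇒ out+=1
throw(2) @ H3 caught ⇒ 20
= 20

Answer: 20 ; first throw caught by: H3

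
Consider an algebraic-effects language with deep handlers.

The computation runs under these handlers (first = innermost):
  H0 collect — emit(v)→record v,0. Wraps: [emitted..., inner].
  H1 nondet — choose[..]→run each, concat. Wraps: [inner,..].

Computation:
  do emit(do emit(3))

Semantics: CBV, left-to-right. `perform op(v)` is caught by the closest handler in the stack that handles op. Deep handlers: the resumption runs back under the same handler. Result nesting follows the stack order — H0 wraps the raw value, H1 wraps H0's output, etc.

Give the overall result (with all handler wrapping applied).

Evaluation trace:
emit(3) @ H0 ⇒ out+=3
emit(0) @ H0 ⇒ out+=0
H0 returns [3, 0, 0]
H1 returns [[3, 0, 0]]
= [[3, 0, 0]]

Answer: [[3, 0, 0]]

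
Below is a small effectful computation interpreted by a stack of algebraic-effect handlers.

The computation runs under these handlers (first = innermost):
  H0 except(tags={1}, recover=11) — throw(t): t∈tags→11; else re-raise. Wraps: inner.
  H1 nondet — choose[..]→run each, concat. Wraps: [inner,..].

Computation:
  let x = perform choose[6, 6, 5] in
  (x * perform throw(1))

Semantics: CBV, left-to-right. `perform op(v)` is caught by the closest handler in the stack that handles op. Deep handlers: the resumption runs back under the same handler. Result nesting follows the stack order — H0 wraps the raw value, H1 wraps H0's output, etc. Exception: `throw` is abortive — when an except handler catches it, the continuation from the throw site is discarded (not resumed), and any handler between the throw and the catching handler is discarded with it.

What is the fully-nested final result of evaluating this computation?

Step-by-step:
choose[6, 6, 5] @ H1
  branch[0] choose=6:
    throw(1) @ H0 caught ⇒ 11
    H1 returns [11]
  branch[1] choose=6:
    throw(1) @ H0 caught ⇒ 11
    H1 returns [11]
  branch[2] choose=5:
    throw(1) @ H0 caught ⇒ 11
    H1 returns [11]
= [11, 11, 11]

Answer: [11, 11, 11]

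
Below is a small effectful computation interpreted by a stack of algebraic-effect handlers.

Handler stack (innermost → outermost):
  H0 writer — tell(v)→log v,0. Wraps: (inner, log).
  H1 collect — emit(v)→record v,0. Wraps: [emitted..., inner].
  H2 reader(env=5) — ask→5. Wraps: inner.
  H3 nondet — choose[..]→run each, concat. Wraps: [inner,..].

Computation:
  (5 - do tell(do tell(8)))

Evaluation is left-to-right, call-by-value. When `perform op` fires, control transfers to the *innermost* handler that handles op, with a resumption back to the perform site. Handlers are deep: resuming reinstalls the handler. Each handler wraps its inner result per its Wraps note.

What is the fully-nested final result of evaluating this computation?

Answer: [[(5, (8, 0))]]

Evaluation trace:
tell(8) @ H0 ⇒ log+=8
tell(0) @ H0 ⇒ log+=0
H0 returns (5, (8, 0))
H1 returns [(5, (8, 0))]
H2 returns [(5, (8, 0))]
H3 returns [[(5, (8, 0))]]
= [[(5, (8, 0))]]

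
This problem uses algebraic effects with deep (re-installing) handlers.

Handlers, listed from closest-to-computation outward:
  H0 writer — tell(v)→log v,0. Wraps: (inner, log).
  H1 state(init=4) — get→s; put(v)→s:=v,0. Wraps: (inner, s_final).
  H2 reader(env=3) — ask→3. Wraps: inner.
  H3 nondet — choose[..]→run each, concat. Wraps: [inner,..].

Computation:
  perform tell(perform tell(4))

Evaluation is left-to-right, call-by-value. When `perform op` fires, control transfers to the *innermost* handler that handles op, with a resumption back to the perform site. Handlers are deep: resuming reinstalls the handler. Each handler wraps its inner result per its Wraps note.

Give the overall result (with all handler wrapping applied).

Evaluation trace:
tell(4) @ H0 ⇒ log+=4
tell(0) @ H0 ⇒ log+=0
H0 returns (0, (4, 0))
H1 returns ((0, (4, 0)), 4)
H2 returns ((0, (4, 0)), 4)
H3 returns [((0, (4, 0)), 4)]
= [((0, (4, 0)), 4)]

Answer: [((0, (4, 0)), 4)]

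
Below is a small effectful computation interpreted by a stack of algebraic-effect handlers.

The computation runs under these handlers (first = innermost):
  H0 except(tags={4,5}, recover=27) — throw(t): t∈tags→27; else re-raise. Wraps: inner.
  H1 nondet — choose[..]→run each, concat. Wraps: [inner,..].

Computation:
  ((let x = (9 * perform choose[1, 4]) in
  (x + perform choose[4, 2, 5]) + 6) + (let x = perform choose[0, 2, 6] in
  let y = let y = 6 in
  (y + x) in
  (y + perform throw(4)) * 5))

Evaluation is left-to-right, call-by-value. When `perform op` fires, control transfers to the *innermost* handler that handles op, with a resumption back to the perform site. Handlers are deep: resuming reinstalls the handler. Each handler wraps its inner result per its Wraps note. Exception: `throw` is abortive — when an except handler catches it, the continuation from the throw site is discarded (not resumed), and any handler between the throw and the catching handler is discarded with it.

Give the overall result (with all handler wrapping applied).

Answer: [27, 27, 27, 27, 27, 27, 27, 27, 27, 27, 27, 27, 27, 27, 27, 27, 27, 27]

Evaluation trace:
choose[1, 4] @ H1
  branch[0] choose=1:
    choose[4, 2, 5] @ H1
      branch[0] choose=4:
        choose[0, 2, 6] @ H1
          branch[0] choose=0:
            throw(4) @ H0 caught ⇒ 27
            H1 returns [27]
          branch[1] choose=2:
            throw(4) @ H0 caught ⇒ 27
            H1 returns [27]
          branch[2] choose=6:
            throw(4) @ H0 caught ⇒ 27
            H1 returns [27]
      branch[1] choose=2:
        choose[0, 2, 6] @ H1
          branch[0] choose=0:
            throw(4) @ H0 caught ⇒ 27
            H1 returns [27]
          branch[1] choose=2:
            throw(4) @ H0 caught ⇒ 27
            H1 returns [27]
          branch[2] choose=6:
            throw(4) @ H0 caught ⇒ 27
            H1 returns [27]
      branch[2] choose=5:
        choose[0, 2, 6] @ H1
          branch[0] choose=0:
            throw(4) @ H0 caught ⇒ 27
            H1 returns [27]
          branch[1] choose=2:
            throw(4) @ H0 caught ⇒ 27
            H1 returns [27]
          branch[2] choose=6:
            throw(4) @ H0 caught ⇒ 27
            H1 returns [27]
  branch[1] choose=4:
    choose[4, 2, 5] @ H1
      branch[0] choose=4:
        choose[0, 2, 6] @ H1
          branch[0] choose=0:
            throw(4) @ H0 caught ⇒ 27
            H1 returns [27]
          branch[1] choose=2:
            throw(4) @ H0 caught ⇒ 27
            H1 returns [27]
          branch[2] choose=6:
            throw(4) @ H0 caught ⇒ 27
            H1 returns [27]
      branch[1] choose=2:
        choose[0, 2, 6] @ H1
          branch[0] choose=0:
            throw(4) @ H0 caught ⇒ 27
            H1 returns [27]
          branch[1] choose=2:
            throw(4) @ H0 caught ⇒ 27
            H1 returns [27]
          branch[2] choose=6:
            throw(4) @ H0 caught ⇒ 27
            H1 returns [27]
      branch[2] choose=5:
        choose[0, 2, 6] @ H1
          branch[0] choose=0:
            throw(4) @ H0 caught ⇒ 27
            H1 returns [27]
          branch[1] choose=2:
            throw(4) @ H0 caught ⇒ 27
            H1 returns [27]
          branch[2] choose=6:
            throw(4) @ H0 caught ⇒ 27
            H1 returns [27]
= [27, 27, 27, 27, 27, 27, 27, 27, 27, 27, 27, 27, 27, 27, 27, 27, 27, 27]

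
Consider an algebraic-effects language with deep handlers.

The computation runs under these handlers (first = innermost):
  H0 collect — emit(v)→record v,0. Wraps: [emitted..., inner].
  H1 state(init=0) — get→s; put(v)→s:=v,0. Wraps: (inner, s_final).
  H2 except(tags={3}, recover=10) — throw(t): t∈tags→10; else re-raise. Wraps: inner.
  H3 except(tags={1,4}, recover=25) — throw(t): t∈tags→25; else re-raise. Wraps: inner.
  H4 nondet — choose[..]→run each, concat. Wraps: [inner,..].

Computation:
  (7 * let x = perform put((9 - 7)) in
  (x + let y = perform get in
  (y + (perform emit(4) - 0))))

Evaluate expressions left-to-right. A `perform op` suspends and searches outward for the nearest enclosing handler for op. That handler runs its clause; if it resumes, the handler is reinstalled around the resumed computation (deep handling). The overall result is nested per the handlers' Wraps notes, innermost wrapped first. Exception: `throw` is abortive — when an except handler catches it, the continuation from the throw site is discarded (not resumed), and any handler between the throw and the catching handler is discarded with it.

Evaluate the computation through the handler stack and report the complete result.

Answer: [([4, 14], 2)]

Step-by-step:
put(2) @ H1 ⇒ s:=2
get @ H1 ⇒ 2
emit(4) @ H0 ⇒ out+=4
H0 returns [4, 14]
H1 returns ([4, 14], 2)
H2 returns ([4, 14], 2)
H3 returns ([4, 14], 2)
H4 returns [([4, 14], 2)]
= [([4, 14], 2)]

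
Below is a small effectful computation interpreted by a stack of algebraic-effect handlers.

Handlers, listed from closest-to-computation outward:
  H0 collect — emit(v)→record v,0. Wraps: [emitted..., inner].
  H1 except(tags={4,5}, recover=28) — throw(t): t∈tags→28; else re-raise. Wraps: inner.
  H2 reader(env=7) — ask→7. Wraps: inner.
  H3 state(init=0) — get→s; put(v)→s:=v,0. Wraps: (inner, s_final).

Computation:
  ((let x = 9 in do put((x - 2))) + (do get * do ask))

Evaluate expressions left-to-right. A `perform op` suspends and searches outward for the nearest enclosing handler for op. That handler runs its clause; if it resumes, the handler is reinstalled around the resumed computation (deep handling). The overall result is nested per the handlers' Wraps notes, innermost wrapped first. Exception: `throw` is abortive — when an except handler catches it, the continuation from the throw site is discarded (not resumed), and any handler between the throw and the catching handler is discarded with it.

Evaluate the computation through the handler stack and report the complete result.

Step-by-step:
put(7) @ H3 ⇒ s:=7
get @ H3 ⇒ 7
ask @ H2 ⇒ 7
H0 returns [49]
H1 returns [49]
H2 returns [49]
H3 returns ([49], 7)
= ([49], 7)

Answer: ([49], 7)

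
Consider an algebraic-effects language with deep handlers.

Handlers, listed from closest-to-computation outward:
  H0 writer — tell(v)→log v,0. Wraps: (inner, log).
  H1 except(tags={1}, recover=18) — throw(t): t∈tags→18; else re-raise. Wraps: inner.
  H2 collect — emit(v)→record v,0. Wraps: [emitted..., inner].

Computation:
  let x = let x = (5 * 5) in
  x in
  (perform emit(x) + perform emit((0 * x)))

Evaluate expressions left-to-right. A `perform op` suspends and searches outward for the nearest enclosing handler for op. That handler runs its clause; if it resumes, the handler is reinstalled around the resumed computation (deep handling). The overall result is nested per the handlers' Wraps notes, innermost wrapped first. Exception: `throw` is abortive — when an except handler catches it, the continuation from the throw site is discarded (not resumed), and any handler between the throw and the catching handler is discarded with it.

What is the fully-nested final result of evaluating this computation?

Step-by-step:
emit(25) @ H2 ⇒ out+=25
emit(0) @ H2 ⇒ out+=0
H0 returns (0, ())
H1 returns (0, ())
H2 returns [25, 0, (0, ())]
= [25, 0, (0, ())]

Answer: [25, 0, (0, ())]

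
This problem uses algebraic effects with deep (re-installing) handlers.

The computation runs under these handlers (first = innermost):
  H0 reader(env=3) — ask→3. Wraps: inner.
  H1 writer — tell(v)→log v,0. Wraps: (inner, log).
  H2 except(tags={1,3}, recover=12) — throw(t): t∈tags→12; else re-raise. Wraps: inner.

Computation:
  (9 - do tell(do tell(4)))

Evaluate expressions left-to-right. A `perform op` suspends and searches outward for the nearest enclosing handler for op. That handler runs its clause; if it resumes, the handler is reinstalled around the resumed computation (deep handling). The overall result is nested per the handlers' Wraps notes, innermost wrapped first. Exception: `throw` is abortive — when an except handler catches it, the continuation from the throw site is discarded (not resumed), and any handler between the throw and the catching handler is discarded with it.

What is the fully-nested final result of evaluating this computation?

Answer: (9, (4, 0))

Step-by-step:
tell(4) @ H1 ⇒ log+=4
tell(0) @ H1 ⇒ log+=0
H0 returns 9
H1 returns (9, (4, 0))
H2 returns (9, (4, 0))
= (9, (4, 0))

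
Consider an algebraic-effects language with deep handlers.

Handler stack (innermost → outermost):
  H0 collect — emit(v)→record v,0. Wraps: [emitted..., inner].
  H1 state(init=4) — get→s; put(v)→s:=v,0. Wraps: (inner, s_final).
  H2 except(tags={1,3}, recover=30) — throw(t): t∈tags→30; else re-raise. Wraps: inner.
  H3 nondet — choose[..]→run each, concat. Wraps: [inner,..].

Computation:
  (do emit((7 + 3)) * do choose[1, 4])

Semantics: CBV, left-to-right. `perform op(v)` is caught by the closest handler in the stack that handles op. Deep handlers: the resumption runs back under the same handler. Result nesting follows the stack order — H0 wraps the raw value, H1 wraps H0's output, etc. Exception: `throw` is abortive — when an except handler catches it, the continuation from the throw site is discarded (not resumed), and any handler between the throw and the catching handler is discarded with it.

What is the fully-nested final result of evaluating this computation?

Answer: [([10, 0], 4), ([10, 0], 4)]

Evaluation trace:
emit(10) @ H0 ⇒ out+=10
choose[1, 4] @ H3
  branch[0] choose=1:
    H0 returns [10, 0]
    H1 returns ([10, 0], 4)
    H2 returns ([10, 0], 4)
    H3 returns [([10, 0], 4)]
  branch[1] choose=4:
    H0 returns [10, 0]
    H1 returns ([10, 0], 4)
    H2 returns ([10, 0], 4)
    H3 returns [([10, 0], 4)]
= [([10, 0], 4), ([10, 0], 4)]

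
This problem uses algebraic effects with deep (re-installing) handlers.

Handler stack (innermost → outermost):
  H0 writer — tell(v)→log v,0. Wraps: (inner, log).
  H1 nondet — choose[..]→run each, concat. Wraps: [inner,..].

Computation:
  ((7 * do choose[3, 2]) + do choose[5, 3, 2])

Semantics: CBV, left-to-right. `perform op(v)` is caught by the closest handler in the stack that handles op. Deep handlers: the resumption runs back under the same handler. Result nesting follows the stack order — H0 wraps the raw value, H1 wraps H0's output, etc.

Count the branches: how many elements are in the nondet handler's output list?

Step-by-step:
choose[3, 2] @ H1
  branch[0] choose=3:
    choose[5, 3, 2] @ H1
      branch[0] choose=5:
        H0 returns (26, ())
        H1 returns [(26, ())]
      branch[1] choose=3:
        H0 returns (24, ())
        H1 returns [(24, ())]
      branch[2] choose=2:
        H0 returns (23, ())
        H1 returns [(23, ())]
  branch[1] choose=2:
    choose[5, 3, 2] @ H1
      branch[0] choose=5:
        H0 returns (19, ())
        H1 returns [(19, ())]
      branch[1] choose=3:
        H0 returns (17, ())
        H1 returns [(17, ())]
      branch[2] choose=2:
        H0 returns (16, ())
        H1 returns [(16, ())]
= [(26, ()), (24, ()), (23, ()), (19, ()), (17, ()), (16, ())]

Answer: 6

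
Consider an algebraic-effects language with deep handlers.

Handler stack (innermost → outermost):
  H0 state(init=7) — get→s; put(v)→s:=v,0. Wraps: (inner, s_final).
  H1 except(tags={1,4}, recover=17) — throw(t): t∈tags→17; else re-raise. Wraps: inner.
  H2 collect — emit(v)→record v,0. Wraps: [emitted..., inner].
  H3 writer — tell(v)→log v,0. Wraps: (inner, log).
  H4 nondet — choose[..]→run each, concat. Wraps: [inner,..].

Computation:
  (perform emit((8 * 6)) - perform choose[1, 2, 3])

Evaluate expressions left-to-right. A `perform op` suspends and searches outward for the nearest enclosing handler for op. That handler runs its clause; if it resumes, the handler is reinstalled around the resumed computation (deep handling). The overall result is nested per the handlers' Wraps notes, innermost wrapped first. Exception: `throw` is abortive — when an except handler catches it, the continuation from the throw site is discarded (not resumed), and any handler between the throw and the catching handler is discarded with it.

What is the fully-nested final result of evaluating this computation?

Evaluation trace:
emit(48) @ H2 ⇒ out+=48
choose[1, 2, 3] @ H4
  branch[0] choose=1:
    H0 returns (-1, 7)
    H1 returns (-1, 7)
    H2 returns [48, (-1, 7)]
    H3 returns ([48, (-1, 7)], ())
    H4 returns [([48, (-1, 7)], ())]
  branch[1] choose=2:
    H0 returns (-2, 7)
    H1 returns (-2, 7)
    H2 returns [48, (-2, 7)]
    H3 returns ([48, (-2, 7)], ())
    H4 returns [([48, (-2, 7)], ())]
  branch[2] choose=3:
    H0 returns (-3, 7)
    H1 returns (-3, 7)
    H2 returns [48, (-3, 7)]
    H3 returns ([48, (-3, 7)], ())
    H4 returns [([48, (-3, 7)], ())]
= [([48, (-1, 7)], ()), ([48, (-2, 7)], ()), ([48, (-3, 7)], ())]

Answer: [([48, (-1, 7)], ()), ([48, (-2, 7)], ()), ([48, (-3, 7)], ())]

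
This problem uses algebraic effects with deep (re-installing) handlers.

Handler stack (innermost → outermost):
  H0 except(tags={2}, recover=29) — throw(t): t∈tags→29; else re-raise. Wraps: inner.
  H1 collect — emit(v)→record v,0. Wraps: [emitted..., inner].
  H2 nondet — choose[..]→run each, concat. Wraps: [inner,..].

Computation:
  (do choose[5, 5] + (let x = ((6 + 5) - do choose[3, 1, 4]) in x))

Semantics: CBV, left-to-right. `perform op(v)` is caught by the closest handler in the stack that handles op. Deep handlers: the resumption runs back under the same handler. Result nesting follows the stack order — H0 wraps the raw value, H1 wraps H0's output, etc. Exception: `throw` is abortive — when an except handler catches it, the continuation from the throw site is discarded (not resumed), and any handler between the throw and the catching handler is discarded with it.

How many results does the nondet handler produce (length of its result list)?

Step-by-step:
choose[5, 5] @ H2
  branch[0] choose=5:
    choose[3, 1, 4] @ H2
      branch[0] choose=3:
        H0 returns 13
        H1 returns [13]
        H2 returns [[13]]
      branch[1] choose=1:
        H0 returns 15
        H1 returns [15]
        H2 returns [[15]]
      branch[2] choose=4:
        H0 returns 12
        H1 returns [12]
        H2 returns [[12]]
  branch[1] choose=5:
    choose[3, 1, 4] @ H2
      branch[0] choose=3:
        H0 returns 13
        H1 returns [13]
        H2 returns [[13]]
      branch[1] choose=1:
        H0 returns 15
        H1 returns [15]
        H2 returns [[15]]
      branch[2] choose=4:
        H0 returns 12
        H1 returns [12]
        H2 returns [[12]]
= [[13], [15], [12], [13], [15], [12]]

Answer: 6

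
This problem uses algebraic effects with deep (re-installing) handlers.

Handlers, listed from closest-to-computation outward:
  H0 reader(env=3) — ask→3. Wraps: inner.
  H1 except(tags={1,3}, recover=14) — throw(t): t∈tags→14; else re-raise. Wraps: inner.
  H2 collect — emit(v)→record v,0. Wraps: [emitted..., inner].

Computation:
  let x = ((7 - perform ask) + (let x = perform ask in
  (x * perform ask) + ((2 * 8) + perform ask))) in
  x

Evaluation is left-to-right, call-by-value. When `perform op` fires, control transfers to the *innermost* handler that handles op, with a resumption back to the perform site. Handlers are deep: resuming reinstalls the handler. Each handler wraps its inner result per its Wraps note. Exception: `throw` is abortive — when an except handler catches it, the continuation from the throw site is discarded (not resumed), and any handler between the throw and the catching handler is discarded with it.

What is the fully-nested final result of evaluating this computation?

Working:
ask @ H0 ⇒ 3
ask @ H0 ⇒ 3
ask @ H0 ⇒ 3
ask @ H0 ⇒ 3
H0 returns 32
H1 returns 32
H2 returns [32]
= [32]

Answer: [32]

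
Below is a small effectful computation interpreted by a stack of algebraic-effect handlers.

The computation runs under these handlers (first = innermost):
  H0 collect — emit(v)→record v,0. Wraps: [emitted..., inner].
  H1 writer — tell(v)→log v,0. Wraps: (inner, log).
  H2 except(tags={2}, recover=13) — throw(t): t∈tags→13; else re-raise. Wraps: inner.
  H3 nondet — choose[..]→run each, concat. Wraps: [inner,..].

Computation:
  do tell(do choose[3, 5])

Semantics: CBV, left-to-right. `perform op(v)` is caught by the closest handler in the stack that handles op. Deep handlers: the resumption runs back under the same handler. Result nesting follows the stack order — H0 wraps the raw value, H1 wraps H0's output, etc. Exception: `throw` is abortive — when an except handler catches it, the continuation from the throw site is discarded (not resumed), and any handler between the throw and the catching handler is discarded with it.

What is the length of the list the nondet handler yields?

Answer: 2

Evaluation trace:
choose[3, 5] @ H3
  branch[0] choose=3:
    tell(3) @ H1 ⇒ log+=3
    H0 returns [0]
    H1 returns ([0], (3))
    H2 returns ([0], (3))
    H3 returns [([0], (3))]
  branch[1] choose=5:
    tell(5) @ H1 ⇒ log+=5
    H0 returns [0]
    H1 returns ([0], (5))
    H2 returns ([0], (5))
    H3 returns [([0], (5))]
= [([0], (3)), ([0], (5))]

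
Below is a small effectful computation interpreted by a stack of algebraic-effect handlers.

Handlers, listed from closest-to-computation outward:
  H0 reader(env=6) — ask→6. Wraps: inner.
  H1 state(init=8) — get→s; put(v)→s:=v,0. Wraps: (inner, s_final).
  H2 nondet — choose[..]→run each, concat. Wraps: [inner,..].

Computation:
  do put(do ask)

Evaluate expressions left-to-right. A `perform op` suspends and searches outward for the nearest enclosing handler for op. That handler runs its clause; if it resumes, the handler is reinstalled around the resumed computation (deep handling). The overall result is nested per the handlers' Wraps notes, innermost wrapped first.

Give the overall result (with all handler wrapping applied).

Answer: [(0, 6)]

Evaluation trace:
ask @ H0 ⇒ 6
put(6) @ H1 ⇒ s:=6
H0 returns 0
H1 returns (0, 6)
H2 returns [(0, 6)]
= [(0, 6)]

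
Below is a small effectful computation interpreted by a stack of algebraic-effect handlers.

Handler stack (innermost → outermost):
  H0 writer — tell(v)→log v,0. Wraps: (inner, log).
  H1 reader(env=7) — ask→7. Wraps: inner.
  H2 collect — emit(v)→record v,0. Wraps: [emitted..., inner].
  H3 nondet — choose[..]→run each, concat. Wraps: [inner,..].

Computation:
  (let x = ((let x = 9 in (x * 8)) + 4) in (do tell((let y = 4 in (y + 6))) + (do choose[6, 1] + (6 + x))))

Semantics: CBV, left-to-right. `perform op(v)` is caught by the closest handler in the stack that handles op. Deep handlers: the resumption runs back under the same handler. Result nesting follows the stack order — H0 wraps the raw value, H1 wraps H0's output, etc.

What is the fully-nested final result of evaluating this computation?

Answer: [[(88, (10))], [(83, (10))]]

Evaluation trace:
tell(10) @ H0 ⇒ log+=10
choose[6, 1] @ H3
  branch[0] choose=6:
    H0 returns (88, (10))
    H1 returns (88, (10))
    H2 returns [(88, (10))]
    H3 returns [[(88, (10))]]
  branch[1] choose=1:
    H0 returns (83, (10))
    H1 returns (83, (10))
    H2 returns [(83, (10))]
    H3 returns [[(83, (10))]]
= [[(88, (10))], [(83, (10))]]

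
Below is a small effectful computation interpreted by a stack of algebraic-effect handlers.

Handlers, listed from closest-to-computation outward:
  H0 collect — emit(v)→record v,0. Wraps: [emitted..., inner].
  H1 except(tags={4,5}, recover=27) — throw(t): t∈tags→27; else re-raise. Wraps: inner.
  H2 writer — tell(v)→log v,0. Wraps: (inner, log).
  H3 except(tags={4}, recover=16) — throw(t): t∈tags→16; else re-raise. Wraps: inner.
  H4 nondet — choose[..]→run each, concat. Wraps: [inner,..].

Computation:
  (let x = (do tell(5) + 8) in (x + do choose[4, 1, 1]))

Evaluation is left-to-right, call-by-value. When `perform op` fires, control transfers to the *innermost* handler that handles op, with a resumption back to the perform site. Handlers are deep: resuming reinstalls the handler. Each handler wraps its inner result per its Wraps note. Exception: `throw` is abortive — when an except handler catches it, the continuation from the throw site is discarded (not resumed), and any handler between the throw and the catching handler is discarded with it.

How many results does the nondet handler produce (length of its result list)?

Answer: 3

Step-by-step:
tell(5) @ H2 ⇒ log+=5
choose[4, 1, 1] @ H4
  branch[0] choose=4:
    H0 returns [12]
    H1 returns [12]
    H2 returns ([12], (5))
    H3 returns ([12], (5))
    H4 returns [([12], (5))]
  branch[1] choose=1:
    H0 returns [9]
    H1 returns [9]
    H2 returns ([9], (5))
    H3 returns ([9], (5))
    H4 returns [([9], (5))]
  branch[2] choose=1:
    H0 returns [9]
    H1 returns [9]
    H2 returns ([9], (5))
    H3 returns ([9], (5))
    H4 returns [([9], (5))]
= [([12], (5)), ([9], (5)), ([9], (5))]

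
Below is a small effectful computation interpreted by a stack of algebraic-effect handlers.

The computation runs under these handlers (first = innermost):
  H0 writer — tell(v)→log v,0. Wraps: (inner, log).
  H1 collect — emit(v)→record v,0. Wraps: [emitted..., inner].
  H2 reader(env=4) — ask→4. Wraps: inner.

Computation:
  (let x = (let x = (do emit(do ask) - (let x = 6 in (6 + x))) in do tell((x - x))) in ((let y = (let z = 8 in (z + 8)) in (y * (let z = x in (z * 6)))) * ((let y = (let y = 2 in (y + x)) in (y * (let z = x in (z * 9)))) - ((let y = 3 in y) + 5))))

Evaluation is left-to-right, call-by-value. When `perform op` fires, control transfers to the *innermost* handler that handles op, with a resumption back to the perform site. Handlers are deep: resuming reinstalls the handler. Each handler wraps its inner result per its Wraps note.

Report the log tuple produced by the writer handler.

Answer: (0)

Working:
ask @ H2 ⇒ 4
emit(4) @ H1 ⇒ out+=4
tell(0) @ H0 ⇒ log+=0
H0 returns (0, (0))
H1 returns [4, (0, (0))]
H2 returns [4, (0, (0))]
= [4, (0, (0))]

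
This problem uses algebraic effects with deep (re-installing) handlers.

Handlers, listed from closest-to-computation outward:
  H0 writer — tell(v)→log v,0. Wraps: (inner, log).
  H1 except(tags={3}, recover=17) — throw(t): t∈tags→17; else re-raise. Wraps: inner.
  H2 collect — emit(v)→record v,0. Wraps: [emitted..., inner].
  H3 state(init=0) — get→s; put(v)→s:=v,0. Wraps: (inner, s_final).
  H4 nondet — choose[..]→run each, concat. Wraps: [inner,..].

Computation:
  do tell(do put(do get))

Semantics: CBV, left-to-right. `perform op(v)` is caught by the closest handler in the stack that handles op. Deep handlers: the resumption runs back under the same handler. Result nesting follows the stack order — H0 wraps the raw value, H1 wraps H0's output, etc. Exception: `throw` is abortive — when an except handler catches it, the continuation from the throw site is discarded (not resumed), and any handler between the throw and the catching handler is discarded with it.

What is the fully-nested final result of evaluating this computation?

Answer: [([(0, (0))], 0)]

Evaluation trace:
get @ H3 ⇒ 0
put(0) @ H3 ⇒ s:=0
tell(0) @ H0 ⇒ log+=0
H0 returns (0, (0))
H1 returns (0, (0))
H2 returns [(0, (0))]
H3 returns ([(0, (0))], 0)
H4 returns [([(0, (0))], 0)]
= [([(0, (0))], 0)]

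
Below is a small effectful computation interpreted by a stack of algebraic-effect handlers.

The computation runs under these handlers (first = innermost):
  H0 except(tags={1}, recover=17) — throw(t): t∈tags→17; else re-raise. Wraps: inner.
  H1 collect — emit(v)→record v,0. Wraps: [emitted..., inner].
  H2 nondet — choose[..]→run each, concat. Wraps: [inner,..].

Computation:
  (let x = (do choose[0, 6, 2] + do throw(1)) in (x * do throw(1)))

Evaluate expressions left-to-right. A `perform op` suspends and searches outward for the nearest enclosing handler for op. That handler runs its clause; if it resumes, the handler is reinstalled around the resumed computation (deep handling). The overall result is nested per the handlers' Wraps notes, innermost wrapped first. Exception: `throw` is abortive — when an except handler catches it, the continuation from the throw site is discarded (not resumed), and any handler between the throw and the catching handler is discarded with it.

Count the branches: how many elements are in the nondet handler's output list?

Answer: 3

Working:
choose[0, 6, 2] @ H2
  branch[0] choose=0:
    throw(1) @ H0 caught ⇒ 17
    H1 returns [17]
    H2 returns [[17]]
  branch[1] choose=6:
    throw(1) @ H0 caught ⇒ 17
    H1 returns [17]
    H2 returns [[17]]
  branch[2] choose=2:
    throw(1) @ H0 caught ⇒ 17
    H1 returns [17]
    H2 returns [[17]]
= [[17], [17], [17]]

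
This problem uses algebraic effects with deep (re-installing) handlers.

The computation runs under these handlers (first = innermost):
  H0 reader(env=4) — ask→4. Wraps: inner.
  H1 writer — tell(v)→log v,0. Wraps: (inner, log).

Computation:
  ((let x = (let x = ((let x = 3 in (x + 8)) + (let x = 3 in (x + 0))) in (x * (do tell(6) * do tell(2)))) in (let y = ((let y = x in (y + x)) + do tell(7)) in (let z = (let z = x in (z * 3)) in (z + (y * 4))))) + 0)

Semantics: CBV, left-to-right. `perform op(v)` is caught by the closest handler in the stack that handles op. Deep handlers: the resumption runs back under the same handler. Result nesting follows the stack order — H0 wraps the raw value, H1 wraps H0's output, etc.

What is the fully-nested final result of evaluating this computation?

Answer: (0, (6, 2, 7))

Evaluation trace:
tell(6) @ H1 ⇒ log+=6
tell(2) @ H1 ⇒ log+=2
tell(7) @ H1 ⇒ log+=7
H0 returns 0
H1 returns (0, (6, 2, 7))
= (0, (6, 2, 7))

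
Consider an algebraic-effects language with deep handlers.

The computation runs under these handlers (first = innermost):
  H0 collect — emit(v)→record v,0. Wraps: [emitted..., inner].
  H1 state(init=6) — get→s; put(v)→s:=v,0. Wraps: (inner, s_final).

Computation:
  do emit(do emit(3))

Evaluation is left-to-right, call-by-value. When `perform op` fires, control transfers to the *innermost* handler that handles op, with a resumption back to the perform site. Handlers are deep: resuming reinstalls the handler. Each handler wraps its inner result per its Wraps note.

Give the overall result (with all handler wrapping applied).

Working:
emit(3) @ H0 ⇒ out+=3
emit(0) @ H0 ⇒ out+=0
H0 returns [3, 0, 0]
H1 returns ([3, 0, 0], 6)
= ([3, 0, 0], 6)

Answer: ([3, 0, 0], 6)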